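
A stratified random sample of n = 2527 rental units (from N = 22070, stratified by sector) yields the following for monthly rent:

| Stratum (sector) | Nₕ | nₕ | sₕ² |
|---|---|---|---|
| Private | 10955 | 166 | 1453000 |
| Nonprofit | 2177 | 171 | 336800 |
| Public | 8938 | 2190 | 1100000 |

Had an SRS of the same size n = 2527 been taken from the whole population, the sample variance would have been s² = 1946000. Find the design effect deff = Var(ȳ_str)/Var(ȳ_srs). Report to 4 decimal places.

Var(ȳ_str) = Σ Wₕ²(1−fₕ)sₕ²/nₕ with Wₕ = Nₕ/22070:
  Private: (10955/22070)²·(1−166/10955)·1453000/166 = 2123.9605
  Nonprofit: (2177/22070)²·(1−171/2177)·336800/171 = 17.658779
  Public: (8938/22070)²·(1−2190/8938)·1100000/2190 = 62.195552
  → Var(ȳ_str) = 2203.8148.
Var(ȳ_srs) = (1 − 2527/22070)·1946000/2527 = 681.90911.
deff = 2203.8148 / 681.90911 = 3.2318.

3.2318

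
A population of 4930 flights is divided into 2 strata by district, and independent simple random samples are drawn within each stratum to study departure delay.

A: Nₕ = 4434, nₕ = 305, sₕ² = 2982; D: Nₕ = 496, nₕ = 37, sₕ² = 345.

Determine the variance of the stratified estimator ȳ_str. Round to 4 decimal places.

7.4520

Var(ȳ_str) = Σₕ Wₕ²(1 − fₕ)sₕ²/nₕ with Wₕ = Nₕ/N, N = 4930.
A: Wₕ = 0.89939148; term = 0.89939148²·(1 − 0.06878665)·2982/305 = 7.3646911.
D: Wₕ = 0.10060852; term = 0.10060852²·(1 − 0.07459677)·345/37 = 0.087340947.
Sum = 7.452032.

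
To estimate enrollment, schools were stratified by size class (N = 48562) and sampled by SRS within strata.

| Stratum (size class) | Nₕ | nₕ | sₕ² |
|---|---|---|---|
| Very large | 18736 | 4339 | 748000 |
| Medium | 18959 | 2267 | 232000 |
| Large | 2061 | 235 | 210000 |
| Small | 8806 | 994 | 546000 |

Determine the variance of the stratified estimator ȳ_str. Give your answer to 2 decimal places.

Var(ȳ_str) = Σₕ Wₕ²(1 − fₕ)sₕ²/nₕ with Wₕ = Nₕ/N, N = 48562.
Very large: Wₕ = 0.38581607; term = 0.38581607²·(1 − 0.23158625)·748000/4339 = 19.71822.
Medium: Wₕ = 0.39040814; term = 0.39040814²·(1 − 0.11957382)·232000/2267 = 13.733054.
Large: Wₕ = 0.04244059; term = 0.04244059²·(1 − 0.11402232)·210000/235 = 1.4260576.
Small: Wₕ = 0.18133520; term = 0.18133520²·(1 − 0.11287758)·546000/994 = 16.023377.
Sum = 50.900709.

50.90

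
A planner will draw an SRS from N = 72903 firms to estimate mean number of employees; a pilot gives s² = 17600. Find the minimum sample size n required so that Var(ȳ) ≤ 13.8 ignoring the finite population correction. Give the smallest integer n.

Without fpc, n₀ = s²/D = 17600/13.8 = 1275.3623.
Rounding up, n = 1276.

1276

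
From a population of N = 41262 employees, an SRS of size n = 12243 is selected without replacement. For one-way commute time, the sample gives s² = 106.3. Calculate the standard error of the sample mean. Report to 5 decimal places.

0.07814

Under SRS without replacement, Var(ȳ) = (1 − f)·s²/n with f = n/N = 12243/41262 = 0.29671368.
Var(ȳ) = (1 − 0.29671368)·106.3/12243 = 0.70328632·0.0086825125 = 0.0061062922.
SE(ȳ) = √(0.0061062922) = 0.07814.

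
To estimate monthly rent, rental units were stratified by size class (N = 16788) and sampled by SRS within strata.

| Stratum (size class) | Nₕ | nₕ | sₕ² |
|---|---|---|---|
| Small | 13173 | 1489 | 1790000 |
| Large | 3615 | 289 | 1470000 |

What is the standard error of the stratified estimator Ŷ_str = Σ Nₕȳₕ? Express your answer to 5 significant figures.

496170

Var(Ŷ_str) = Σₕ Nₕ²(1 − fₕ)sₕ²/nₕ.
Small: 13173²·(1 − 1489/13173)·1790000/1489 = 1.8502677 × 10^11.
Large: 3615²·(1 − 289/3615)·1470000/289 = 6.1157544 × 10^10.
Sum = 2.4618431 × 10^11.
SE = √(2.4618431 × 10^11) = 496170.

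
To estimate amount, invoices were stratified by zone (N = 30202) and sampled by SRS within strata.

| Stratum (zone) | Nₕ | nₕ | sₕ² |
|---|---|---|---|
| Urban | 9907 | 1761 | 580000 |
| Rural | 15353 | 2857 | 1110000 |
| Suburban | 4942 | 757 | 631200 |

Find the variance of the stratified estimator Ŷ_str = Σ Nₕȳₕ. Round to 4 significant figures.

Var(Ŷ_str) = Σₕ Nₕ²(1 − fₕ)sₕ²/nₕ.
Urban: 9907²·(1 − 1761/9907)·580000/1761 = 2.6580014 × 10^10.
Rural: 15353²·(1 − 2857/15353)·1110000/2857 = 7.4537875 × 10^10.
Suburban: 4942²·(1 − 757/4942)·631200/757 = 1.7245243 × 10^10.
Sum = 1.1836313 × 10^11.

1.184 × 10^11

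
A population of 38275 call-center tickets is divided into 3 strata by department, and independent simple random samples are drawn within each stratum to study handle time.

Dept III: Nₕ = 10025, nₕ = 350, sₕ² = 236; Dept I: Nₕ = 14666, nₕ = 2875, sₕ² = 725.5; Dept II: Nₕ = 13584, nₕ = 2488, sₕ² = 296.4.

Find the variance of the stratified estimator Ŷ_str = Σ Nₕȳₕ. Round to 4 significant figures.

1.270 × 10^8

Var(Ŷ_str) = Σₕ Nₕ²(1 − fₕ)sₕ²/nₕ.
Dept III: 10025²·(1 − 350/10025)·236/350 = 6.5400236 × 10^7.
Dept I: 14666²·(1 − 2875/14666)·725.5/2875 = 4.3637704 × 10^7.
Dept II: 13584²·(1 − 2488/13584)·296.4/2488 = 1.7956511 × 10^7.
Sum = 1.2699445 × 10^8.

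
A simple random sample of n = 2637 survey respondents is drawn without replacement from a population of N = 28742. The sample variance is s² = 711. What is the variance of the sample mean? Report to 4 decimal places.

0.2449

Under SRS without replacement, Var(ȳ) = (1 − f)·s²/n with f = n/N = 2637/28742 = 0.09174727.
Var(ȳ) = (1 − 0.09174727)·711/2637 = 0.90825273·0.26962457 = 0.24488726.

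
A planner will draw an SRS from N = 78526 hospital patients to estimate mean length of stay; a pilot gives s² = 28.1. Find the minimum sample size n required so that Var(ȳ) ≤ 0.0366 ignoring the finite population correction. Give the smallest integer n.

Without fpc, n₀ = s²/D = 28.1/0.0366 = 767.7596.
Rounding up, n = 768.

768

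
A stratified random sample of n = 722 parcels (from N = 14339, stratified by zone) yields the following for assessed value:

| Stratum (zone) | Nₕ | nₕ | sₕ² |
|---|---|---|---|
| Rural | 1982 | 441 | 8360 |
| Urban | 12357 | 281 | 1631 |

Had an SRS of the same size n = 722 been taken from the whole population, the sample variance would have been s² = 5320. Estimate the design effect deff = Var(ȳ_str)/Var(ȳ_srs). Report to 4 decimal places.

Var(ȳ_str) = Σ Wₕ²(1−fₕ)sₕ²/nₕ with Wₕ = Nₕ/14339:
  Rural: (1982/14339)²·(1−441/1982)·8360/441 = 0.28160233
  Urban: (12357/14339)²·(1−281/12357)·1631/281 = 4.2125596
  → Var(ȳ_str) = 4.4941619.
Var(ȳ_srs) = (1 − 722/14339)·5320/722 = 6.9974049.
deff = 4.4941619 / 6.9974049 = 0.6423.

0.6423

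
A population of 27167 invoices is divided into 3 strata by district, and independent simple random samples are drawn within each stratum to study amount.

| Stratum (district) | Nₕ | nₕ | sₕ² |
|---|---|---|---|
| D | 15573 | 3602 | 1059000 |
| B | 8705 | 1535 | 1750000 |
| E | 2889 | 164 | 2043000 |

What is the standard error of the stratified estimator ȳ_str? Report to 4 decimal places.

Var(ȳ_str) = Σₕ Wₕ²(1 − fₕ)sₕ²/nₕ with Wₕ = Nₕ/N, N = 27167.
D: Wₕ = 0.57323223; term = 0.57323223²·(1 − 0.23129776)·1059000/3602 = 74.262848.
B: Wₕ = 0.32042552; term = 0.32042552²·(1 − 0.17633544)·1750000/1535 = 96.412698.
E: Wₕ = 0.10634225; term = 0.10634225²·(1 − 0.05676705)·2043000/164 = 132.87865.
Sum = 303.5542.
SE = √(303.5542) = 17.4228.

17.4228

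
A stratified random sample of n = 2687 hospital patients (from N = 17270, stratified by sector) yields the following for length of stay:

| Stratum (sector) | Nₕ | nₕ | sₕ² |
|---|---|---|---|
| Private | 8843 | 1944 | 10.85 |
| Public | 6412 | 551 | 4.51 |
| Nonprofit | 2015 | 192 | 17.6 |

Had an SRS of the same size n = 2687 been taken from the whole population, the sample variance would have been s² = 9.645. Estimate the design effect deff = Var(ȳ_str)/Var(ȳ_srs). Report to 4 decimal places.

1.0894

Var(ȳ_str) = Σ Wₕ²(1−fₕ)sₕ²/nₕ with Wₕ = Nₕ/17270:
  Private: (8843/17270)²·(1−1944/8843)·10.85/1944 = 0.0011416542
  Public: (6412/17270)²·(1−551/6412)·4.51/551 = 0.0010313486
  Nonprofit: (2015/17270)²·(1−192/2015)·17.6/192 = 0.0011289858
  → Var(ȳ_str) = 0.0033019886.
Var(ȳ_srs) = (1 − 2687/17270)·9.645/2687 = 0.0030310221.
deff = 0.0033019886 / 0.0030310221 = 1.0894.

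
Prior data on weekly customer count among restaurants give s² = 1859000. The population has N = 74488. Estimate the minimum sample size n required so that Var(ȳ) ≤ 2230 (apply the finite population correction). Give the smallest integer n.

Without fpc, n₀ = s²/D = 1859000/2230 = 833.6323.
With fpc, (1 − n/N)·s²/n ≤ D requires n ≥ n₀/(1 + n₀/N) = 833.6323/(1 + 833.6323/74488) = 824.4060.
Rounding up, n = 825.

825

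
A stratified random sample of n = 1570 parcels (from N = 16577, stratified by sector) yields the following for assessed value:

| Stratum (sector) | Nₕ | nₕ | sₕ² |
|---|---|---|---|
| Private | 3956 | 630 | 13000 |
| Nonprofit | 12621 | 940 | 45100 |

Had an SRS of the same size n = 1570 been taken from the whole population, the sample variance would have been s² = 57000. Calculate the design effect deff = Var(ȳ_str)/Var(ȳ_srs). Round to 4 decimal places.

Var(ȳ_str) = Σ Wₕ²(1−fₕ)sₕ²/nₕ with Wₕ = Nₕ/16577:
  Private: (3956/16577)²·(1−630/3956)·13000/630 = 0.98802846
  Nonprofit: (12621/16577)²·(1−940/12621)·45100/940 = 25.740122
  → Var(ȳ_str) = 26.72815.
Var(ȳ_srs) = (1 − 1570/16577)·57000/1570 = 32.867233.
deff = 26.72815 / 32.867233 = 0.8132.

0.8132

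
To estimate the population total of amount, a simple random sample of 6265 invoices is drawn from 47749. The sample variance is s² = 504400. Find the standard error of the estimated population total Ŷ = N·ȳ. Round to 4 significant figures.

399300

Var(Ŷ) = N²·Var(ȳ) = N²·(1 − n/N)·s²/n.
f = 6265/47749 = 0.13120694; Var(ȳ) = 0.86879306·504400/6265 = 69.947202.
Var(Ŷ) = 47749² · 69.947202 = 1.5947731 × 10^11.
SE(Ŷ) = √(1.5947731 × 10^11) = 399300.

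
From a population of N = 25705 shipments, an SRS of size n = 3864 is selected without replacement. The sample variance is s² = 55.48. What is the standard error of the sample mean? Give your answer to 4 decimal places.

0.1105

Under SRS without replacement, Var(ȳ) = (1 − f)·s²/n with f = n/N = 3864/25705 = 0.15032095.
Var(ȳ) = (1 − 0.15032095)·55.48/3864 = 0.84967905·0.014358178 = 0.012199843.
SE(ȳ) = √(0.012199843) = 0.1105.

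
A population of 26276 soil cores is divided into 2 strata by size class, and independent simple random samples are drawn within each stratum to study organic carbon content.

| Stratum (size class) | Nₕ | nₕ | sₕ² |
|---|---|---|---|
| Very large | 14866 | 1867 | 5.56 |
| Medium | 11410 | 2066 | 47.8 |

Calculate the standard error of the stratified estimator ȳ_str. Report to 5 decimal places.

Var(ȳ_str) = Σₕ Wₕ²(1 − fₕ)sₕ²/nₕ with Wₕ = Nₕ/N, N = 26276.
Very large: Wₕ = 0.56576343; term = 0.56576343²·(1 − 0.12558859)·5.56/1867 = 8.3352003 × 10^-4.
Medium: Wₕ = 0.43423657; term = 0.43423657²·(1 − 0.18106924)·47.8/2066 = 0.0035727082.
Sum = 0.0044062282.
SE = √(0.0044062282) = 0.06638.

0.06638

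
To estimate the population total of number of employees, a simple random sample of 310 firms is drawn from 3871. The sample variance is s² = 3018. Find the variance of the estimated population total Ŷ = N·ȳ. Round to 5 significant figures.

Var(Ŷ) = N²·Var(ȳ) = N²·(1 − n/N)·s²/n.
f = 310/3871 = 0.08008267; Var(ȳ) = 0.91991733·3018/310 = 8.9558404.
Var(Ŷ) = 3871² · 8.9558404 = 1.3420005 × 10^8.

1.3420 × 10^8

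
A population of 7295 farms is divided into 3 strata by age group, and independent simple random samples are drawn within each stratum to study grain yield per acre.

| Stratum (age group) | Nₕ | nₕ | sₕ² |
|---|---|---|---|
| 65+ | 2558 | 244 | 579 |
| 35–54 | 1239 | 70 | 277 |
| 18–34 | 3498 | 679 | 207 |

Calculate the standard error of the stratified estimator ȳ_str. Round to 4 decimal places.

Var(ȳ_str) = Σₕ Wₕ²(1 − fₕ)sₕ²/nₕ with Wₕ = Nₕ/N, N = 7295.
65+: Wₕ = 0.35065113; term = 0.35065113²·(1 − 0.09538702)·579/244 = 0.26393807.
35–54: Wₕ = 0.16984236; term = 0.16984236²·(1 − 0.05649718)·277/70 = 0.10770031.
18–34: Wₕ = 0.47950651; term = 0.47950651²·(1 − 0.19411092)·207/679 = 0.056489127.
Sum = 0.42812751.
SE = √(0.42812751) = 0.6543.

0.6543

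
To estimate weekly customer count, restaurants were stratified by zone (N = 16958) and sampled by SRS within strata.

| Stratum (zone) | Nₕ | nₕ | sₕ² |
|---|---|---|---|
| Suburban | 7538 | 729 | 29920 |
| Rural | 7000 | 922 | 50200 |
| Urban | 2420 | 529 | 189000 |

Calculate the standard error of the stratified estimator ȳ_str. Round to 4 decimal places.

Var(ȳ_str) = Σₕ Wₕ²(1 − fₕ)sₕ²/nₕ with Wₕ = Nₕ/N, N = 16958.
Suburban: Wₕ = 0.44450997; term = 0.44450997²·(1 − 0.09671000)·29920/729 = 7.3252806.
Rural: Wₕ = 0.41278453; term = 0.41278453²·(1 − 0.13171429)·50200/922 = 8.0553102.
Urban: Wₕ = 0.14270551; term = 0.14270551²·(1 − 0.21859504)·189000/529 = 5.6854359.
Sum = 21.066027.
SE = √(21.066027) = 4.5898.

4.5898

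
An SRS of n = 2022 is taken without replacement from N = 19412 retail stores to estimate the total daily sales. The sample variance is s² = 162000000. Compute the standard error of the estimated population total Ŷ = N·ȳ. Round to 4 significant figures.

Var(Ŷ) = N²·Var(ȳ) = N²·(1 − n/N)·s²/n.
f = 2022/19412 = 0.10416237; Var(ȳ) = 0.89583763·162000000/2022 = 71773.341.
Var(Ŷ) = 19412² · 71773.341 = 2.7046043 × 10^13.
SE(Ŷ) = √(2.7046043 × 10^13) = 5.201 × 10^6.

5.201 × 10^6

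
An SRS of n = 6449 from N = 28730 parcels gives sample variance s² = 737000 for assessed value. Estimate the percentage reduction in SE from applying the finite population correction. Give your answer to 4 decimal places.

11.9358

f = n/N = 6449/28730 = 0.22446920.
SE_no-fpc = √(s²/n) = 10.690242; SE_fpc = √((1−f)s²/n) = 9.4142794.
Ratio = √(1−f) = 0.88064227. Reduction = 100·(1 − 0.88064227) = 11.9358%.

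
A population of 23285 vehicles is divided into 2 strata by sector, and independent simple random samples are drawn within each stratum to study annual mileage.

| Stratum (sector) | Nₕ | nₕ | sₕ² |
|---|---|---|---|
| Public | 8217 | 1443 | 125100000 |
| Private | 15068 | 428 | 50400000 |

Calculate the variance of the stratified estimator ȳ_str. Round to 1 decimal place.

56810.7

Var(ȳ_str) = Σₕ Wₕ²(1 − fₕ)sₕ²/nₕ with Wₕ = Nₕ/N, N = 23285.
Public: Wₕ = 0.35288813; term = 0.35288813²·(1 − 0.17561154)·125100000/1443 = 8900.1428.
Private: Wₕ = 0.64711187; term = 0.64711187²·(1 − 0.02840457)·50400000/428 = 47910.53.
Sum = 56810.673.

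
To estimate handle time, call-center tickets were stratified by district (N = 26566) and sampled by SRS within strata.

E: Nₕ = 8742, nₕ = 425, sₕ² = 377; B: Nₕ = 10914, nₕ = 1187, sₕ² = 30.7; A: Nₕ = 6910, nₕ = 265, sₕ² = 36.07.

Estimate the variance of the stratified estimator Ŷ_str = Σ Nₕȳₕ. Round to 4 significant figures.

Var(Ŷ_str) = Σₕ Nₕ²(1 − fₕ)sₕ²/nₕ.
E: 8742²·(1 − 425/8742)·377/425 = 6.4495576 × 10^7.
B: 10914²·(1 − 1187/10914)·30.7/1187 = 2.7456838 × 10^6.
A: 6910²·(1 − 265/6910)·36.07/265 = 6.2499033 × 10^6.
Sum = 7.3491163 × 10^7.

7.349 × 10^7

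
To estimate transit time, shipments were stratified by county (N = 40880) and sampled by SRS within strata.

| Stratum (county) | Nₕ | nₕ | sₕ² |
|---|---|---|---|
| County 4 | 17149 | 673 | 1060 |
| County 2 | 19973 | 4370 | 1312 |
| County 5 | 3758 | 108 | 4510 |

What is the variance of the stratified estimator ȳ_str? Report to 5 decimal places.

0.66503

Var(ȳ_str) = Σₕ Wₕ²(1 − fₕ)sₕ²/nₕ with Wₕ = Nₕ/N, N = 40880.
County 4: Wₕ = 0.41949609; term = 0.41949609²·(1 − 0.03924427)·1060/673 = 0.26629291.
County 2: Wₕ = 0.48857632; term = 0.48857632²·(1 − 0.21879537)·1312/4370 = 0.055986334.
County 5: Wₕ = 0.09192759; term = 0.09192759²·(1 − 0.02873869)·4510/108 = 0.34275252.
Sum = 0.66503176.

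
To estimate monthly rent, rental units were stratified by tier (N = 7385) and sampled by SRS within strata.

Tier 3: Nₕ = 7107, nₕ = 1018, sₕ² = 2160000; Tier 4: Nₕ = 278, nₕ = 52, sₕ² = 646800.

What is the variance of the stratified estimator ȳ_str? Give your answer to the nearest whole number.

Var(ȳ_str) = Σₕ Wₕ²(1 − fₕ)sₕ²/nₕ with Wₕ = Nₕ/N, N = 7385.
Tier 3: Wₕ = 0.96235613; term = 0.96235613²·(1 − 0.14323906)·2160000/1018 = 1683.5936.
Tier 4: Wₕ = 0.03764387; term = 0.03764387²·(1 − 0.18705036)·646800/52 = 14.3291.
Sum = 1697.9227.

1698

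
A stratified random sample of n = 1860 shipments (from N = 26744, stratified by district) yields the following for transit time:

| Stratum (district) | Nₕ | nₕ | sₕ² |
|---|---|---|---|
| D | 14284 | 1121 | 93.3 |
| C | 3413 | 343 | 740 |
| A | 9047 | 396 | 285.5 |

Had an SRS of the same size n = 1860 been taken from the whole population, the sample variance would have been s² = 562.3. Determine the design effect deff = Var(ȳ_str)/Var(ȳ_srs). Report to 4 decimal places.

Var(ȳ_str) = Σ Wₕ²(1−fₕ)sₕ²/nₕ with Wₕ = Nₕ/26744:
  D: (14284/26744)²·(1−1121/14284)·93.3/1121 = 0.021879028
  C: (3413/26744)²·(1−343/3413)·740/343 = 0.031605272
  A: (9047/26744)²·(1−396/9047)·285.5/396 = 0.078891298
  → Var(ȳ_str) = 0.1323756.
Var(ȳ_srs) = (1 − 1860/26744)·562.3/1860 = 0.28128655.
deff = 0.1323756 / 0.28128655 = 0.4706.

0.4706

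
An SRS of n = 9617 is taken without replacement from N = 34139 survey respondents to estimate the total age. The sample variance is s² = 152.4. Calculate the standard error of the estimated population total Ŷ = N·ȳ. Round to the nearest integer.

3642

Var(Ŷ) = N²·Var(ȳ) = N²·(1 − n/N)·s²/n.
f = 9617/34139 = 0.28170128; Var(ȳ) = 0.71829872·152.4/9617 = 0.011382835.
Var(Ŷ) = 34139² · 0.011382835 = 1.3266368 × 10^7.
SE(Ŷ) = √(1.3266368 × 10^7) = 3642.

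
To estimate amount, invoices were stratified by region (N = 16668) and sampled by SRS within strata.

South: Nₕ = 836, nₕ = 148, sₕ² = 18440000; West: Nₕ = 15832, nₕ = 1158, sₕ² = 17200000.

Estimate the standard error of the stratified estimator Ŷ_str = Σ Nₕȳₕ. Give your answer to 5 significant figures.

Var(Ŷ_str) = Σₕ Nₕ²(1 − fₕ)sₕ²/nₕ.
South: 836²·(1 − 148/836)·18440000/148 = 7.1662824 × 10^10.
West: 15832²·(1 − 1158/15832)·17200000/1158 = 3.450676 × 10^12.
Sum = 3.5223388 × 10^12.
SE = √(3.5223388 × 10^12) = 1.8768 × 10^6.

1.8768 × 10^6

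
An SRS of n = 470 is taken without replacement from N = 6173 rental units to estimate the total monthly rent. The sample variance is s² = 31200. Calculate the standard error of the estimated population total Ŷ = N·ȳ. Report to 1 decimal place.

Var(Ŷ) = N²·Var(ȳ) = N²·(1 − n/N)·s²/n.
f = 470/6173 = 0.07613802; Var(ȳ) = 0.92386198·31200/470 = 61.32871.
Var(Ŷ) = 6173² · 61.32871 = 2.3369875 × 10^9.
SE(Ŷ) = √(2.3369875 × 10^9) = 48342.4.

48342.4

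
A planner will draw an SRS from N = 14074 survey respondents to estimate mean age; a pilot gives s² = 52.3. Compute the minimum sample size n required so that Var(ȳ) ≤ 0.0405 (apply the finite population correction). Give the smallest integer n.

Without fpc, n₀ = s²/D = 52.3/0.0405 = 1291.3580.
With fpc, (1 − n/N)·s²/n ≤ D requires n ≥ n₀/(1 + n₀/N) = 1291.3580/(1 + 1291.3580/14074) = 1182.8278.
Rounding up, n = 1183.

1183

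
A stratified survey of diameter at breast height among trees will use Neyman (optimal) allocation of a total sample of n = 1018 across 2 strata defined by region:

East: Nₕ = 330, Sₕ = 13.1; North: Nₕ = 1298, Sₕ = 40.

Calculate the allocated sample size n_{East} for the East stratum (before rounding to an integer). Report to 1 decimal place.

Neyman allocation: nₕ = n·NₕSₕ / Σⱼ NⱼSⱼ.
Σ NⱼSⱼ = 330·13.1 + 1298·40 = 56243.
n_{East} = 1018·330·13.1 / 56243 = 78.2.

78.2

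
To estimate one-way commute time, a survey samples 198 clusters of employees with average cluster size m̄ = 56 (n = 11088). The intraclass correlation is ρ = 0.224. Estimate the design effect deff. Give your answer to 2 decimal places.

13.32

deff = 1 + (56 − 1)·0.224 = 1 + 12.32 = 13.32.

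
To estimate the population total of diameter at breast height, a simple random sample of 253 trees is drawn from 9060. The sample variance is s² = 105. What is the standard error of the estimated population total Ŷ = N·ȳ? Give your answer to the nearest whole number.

Var(Ŷ) = N²·Var(ȳ) = N²·(1 − n/N)·s²/n.
f = 253/9060 = 0.02792494; Var(ȳ) = 0.97207506·105/253 = 0.40343036.
Var(Ŷ) = 9060² · 0.40343036 = 3.3115016 × 10^7.
SE(Ŷ) = √(3.3115016 × 10^7) = 5755.

5755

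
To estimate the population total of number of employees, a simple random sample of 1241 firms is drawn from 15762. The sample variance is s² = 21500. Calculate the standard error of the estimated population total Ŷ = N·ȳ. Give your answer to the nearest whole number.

62971

Var(Ŷ) = N²·Var(ȳ) = N²·(1 − n/N)·s²/n.
f = 1241/15762 = 0.07873366; Var(ȳ) = 0.92126634·21500/1241 = 15.960698.
Var(Ŷ) = 15762² · 15.960698 = 3.9652861 × 10^9.
SE(Ŷ) = √(3.9652861 × 10^9) = 62971.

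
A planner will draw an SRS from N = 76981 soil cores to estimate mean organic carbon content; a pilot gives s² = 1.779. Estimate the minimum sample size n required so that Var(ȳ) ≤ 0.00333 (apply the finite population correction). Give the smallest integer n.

Without fpc, n₀ = s²/D = 1.779/0.00333 = 534.2342.
With fpc, (1 − n/N)·s²/n ≤ D requires n ≥ n₀/(1 + n₀/N) = 534.2342/(1 + 534.2342/76981) = 530.5523.
Rounding up, n = 531.

531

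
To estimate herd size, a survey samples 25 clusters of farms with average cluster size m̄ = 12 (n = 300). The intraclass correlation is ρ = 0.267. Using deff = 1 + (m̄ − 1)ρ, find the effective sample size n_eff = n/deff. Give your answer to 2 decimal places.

76.20

deff = 1 + (12 − 1)·0.267 = 1 + 2.937 = 3.937.
n_eff = 300 / 3.937 = 76.20.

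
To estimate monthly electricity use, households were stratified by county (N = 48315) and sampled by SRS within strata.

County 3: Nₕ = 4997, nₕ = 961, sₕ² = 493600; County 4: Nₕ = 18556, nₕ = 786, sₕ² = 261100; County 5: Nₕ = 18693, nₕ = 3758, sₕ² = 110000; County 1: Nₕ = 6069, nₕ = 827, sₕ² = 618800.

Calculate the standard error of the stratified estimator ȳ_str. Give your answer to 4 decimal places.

Var(ȳ_str) = Σₕ Wₕ²(1 − fₕ)sₕ²/nₕ with Wₕ = Nₕ/N, N = 48315.
County 3: Wₕ = 0.10342544; term = 0.10342544²·(1 − 0.19231539)·493600/961 = 4.4376015.
County 4: Wₕ = 0.38406292; term = 0.38406292²·(1 − 0.04235827)·261100/786 = 46.923689.
County 5: Wₕ = 0.38689848; term = 0.38689848²·(1 − 0.20103782)·110000/3758 = 3.5007103.
County 1: Wₕ = 0.12561316; term = 0.12561316²·(1 − 0.13626627)·618800/827 = 10.19753.
Sum = 65.059531.
SE = √(65.059531) = 8.0659.

8.0659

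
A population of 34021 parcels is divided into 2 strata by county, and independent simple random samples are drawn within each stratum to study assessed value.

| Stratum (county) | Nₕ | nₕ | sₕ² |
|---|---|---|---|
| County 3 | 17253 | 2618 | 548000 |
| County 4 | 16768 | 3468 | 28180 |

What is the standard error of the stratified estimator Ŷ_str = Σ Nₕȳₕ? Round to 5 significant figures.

Var(Ŷ_str) = Σₕ Nₕ²(1 − fₕ)sₕ²/nₕ.
County 3: 17253²·(1 − 2618/17253)·548000/2618 = 5.2852832 × 10^10.
County 4: 16768²·(1 − 3468/16768)·28180/3468 = 1.8121528 × 10^9.
Sum = 5.4664985 × 10^10.
SE = √(5.4664985 × 10^10) = 233810.

233810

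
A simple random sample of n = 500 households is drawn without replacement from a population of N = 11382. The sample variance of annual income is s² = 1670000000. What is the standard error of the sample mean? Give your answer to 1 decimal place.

1787.0

Under SRS without replacement, Var(ȳ) = (1 − f)·s²/n with f = n/N = 500/11382 = 0.04392901.
Var(ȳ) = (1 − 0.04392901)·1670000000/500 = 0.95607099·3.34 × 10^6 = 3.1932771 × 10^6.
SE(ȳ) = √(3.1932771 × 10^6) = 1787.0.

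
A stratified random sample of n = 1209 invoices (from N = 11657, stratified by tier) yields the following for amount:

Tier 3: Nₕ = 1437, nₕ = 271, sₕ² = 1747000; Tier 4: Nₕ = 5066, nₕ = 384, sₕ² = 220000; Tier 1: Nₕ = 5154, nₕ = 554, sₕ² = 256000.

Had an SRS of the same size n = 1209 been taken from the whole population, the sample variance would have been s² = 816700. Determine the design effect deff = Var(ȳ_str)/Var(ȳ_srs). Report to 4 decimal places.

0.4296

Var(ȳ_str) = Σ Wₕ²(1−fₕ)sₕ²/nₕ with Wₕ = Nₕ/11657:
  Tier 3: (1437/11657)²·(1−271/1437)·1747000/271 = 79.48869
  Tier 4: (5066/11657)²·(1−384/5066)·220000/384 = 100.00333
  Tier 1: (5154/11657)²·(1−554/5154)·256000/554 = 80.622981
  → Var(ȳ_str) = 260.115.
Var(ȳ_srs) = (1 − 1209/11657)·816700/1209 = 605.45605.
deff = 260.115 / 605.45605 = 0.4296.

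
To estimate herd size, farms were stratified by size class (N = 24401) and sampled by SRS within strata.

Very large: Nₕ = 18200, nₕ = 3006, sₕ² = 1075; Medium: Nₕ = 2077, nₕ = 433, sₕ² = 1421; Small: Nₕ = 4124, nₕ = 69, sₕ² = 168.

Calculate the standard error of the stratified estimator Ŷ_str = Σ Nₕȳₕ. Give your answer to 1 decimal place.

12280.7

Var(Ŷ_str) = Σₕ Nₕ²(1 − fₕ)sₕ²/nₕ.
Very large: 18200²·(1 − 3006/18200)·1075/3006 = 9.8892418 × 10^7.
Medium: 2077²·(1 − 433/2077)·1421/433 = 1.1205842 × 10^7.
Small: 4124²·(1 − 69/4124)·168/69 = 4.0716431 × 10^7.
Sum = 1.5081469 × 10^8.
SE = √(1.5081469 × 10^8) = 12280.7.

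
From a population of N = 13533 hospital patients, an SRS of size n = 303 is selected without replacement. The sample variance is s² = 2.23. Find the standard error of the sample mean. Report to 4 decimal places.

0.0848

Under SRS without replacement, Var(ȳ) = (1 − f)·s²/n with f = n/N = 303/13533 = 0.02238971.
Var(ȳ) = (1 − 0.02238971)·2.23/303 = 0.97761029·0.007359736 = 0.0071949536.
SE(ȳ) = √(0.0071949536) = 0.0848.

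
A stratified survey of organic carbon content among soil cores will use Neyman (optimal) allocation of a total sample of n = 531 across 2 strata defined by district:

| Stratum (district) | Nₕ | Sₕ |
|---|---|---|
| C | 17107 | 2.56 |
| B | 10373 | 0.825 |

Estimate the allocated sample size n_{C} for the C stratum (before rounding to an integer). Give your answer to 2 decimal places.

Neyman allocation: nₕ = n·NₕSₕ / Σⱼ NⱼSⱼ.
Σ NⱼSⱼ = 17107·2.56 + 10373·0.825 = 52351.645.
n_{C} = 531·17107·2.56 / 52351.645 = 444.20.

444.20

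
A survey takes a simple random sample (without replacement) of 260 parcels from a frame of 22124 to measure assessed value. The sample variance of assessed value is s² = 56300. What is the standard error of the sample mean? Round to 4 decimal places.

Under SRS without replacement, Var(ȳ) = (1 − f)·s²/n with f = n/N = 260/22124 = 0.01175194.
Var(ȳ) = (1 − 0.01175194)·56300/260 = 0.98824806·216.53846 = 213.99371.
SE(ȳ) = √(213.99371) = 14.6285.

14.6285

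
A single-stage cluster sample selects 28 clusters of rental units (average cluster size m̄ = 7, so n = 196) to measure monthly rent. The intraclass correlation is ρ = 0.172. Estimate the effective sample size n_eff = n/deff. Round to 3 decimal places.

deff = 1 + (7 − 1)·0.172 = 1 + 1.032 = 2.032.
n_eff = 196 / 2.032 = 96.457.

96.457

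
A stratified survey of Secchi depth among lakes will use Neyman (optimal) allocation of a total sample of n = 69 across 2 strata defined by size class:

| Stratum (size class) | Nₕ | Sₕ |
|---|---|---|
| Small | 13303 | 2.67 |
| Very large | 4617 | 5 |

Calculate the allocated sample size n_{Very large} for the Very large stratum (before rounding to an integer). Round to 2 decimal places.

Neyman allocation: nₕ = n·NₕSₕ / Σⱼ NⱼSⱼ.
Σ NⱼSⱼ = 13303·2.67 + 4617·5 = 58604.01.
n_{Very large} = 69·4617·5 / 58604.01 = 27.18.

27.18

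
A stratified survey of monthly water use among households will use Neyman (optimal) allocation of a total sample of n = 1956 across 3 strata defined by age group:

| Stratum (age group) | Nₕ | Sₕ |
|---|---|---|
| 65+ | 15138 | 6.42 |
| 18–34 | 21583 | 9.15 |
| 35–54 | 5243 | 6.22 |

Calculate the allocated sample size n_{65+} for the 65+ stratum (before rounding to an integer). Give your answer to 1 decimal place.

580.8

Neyman allocation: nₕ = n·NₕSₕ / Σⱼ NⱼSⱼ.
Σ NⱼSⱼ = 15138·6.42 + 21583·9.15 + 5243·6.22 = 327281.87.
n_{65+} = 1956·15138·6.42 / 327281.87 = 580.8.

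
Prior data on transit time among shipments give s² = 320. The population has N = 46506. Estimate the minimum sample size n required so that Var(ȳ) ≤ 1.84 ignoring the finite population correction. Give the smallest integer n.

174

Without fpc, n₀ = s²/D = 320/1.84 = 173.9130.
Rounding up, n = 174.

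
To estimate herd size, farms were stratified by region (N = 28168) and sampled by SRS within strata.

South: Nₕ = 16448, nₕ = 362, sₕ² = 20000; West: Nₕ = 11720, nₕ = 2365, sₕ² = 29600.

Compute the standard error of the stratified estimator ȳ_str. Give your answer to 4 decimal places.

4.4892

Var(ȳ_str) = Σₕ Wₕ²(1 − fₕ)sₕ²/nₕ with Wₕ = Nₕ/N, N = 28168.
South: Wₕ = 0.58392502; term = 0.58392502²·(1 − 0.02200875)·20000/362 = 18.423433.
West: Wₕ = 0.41607498; term = 0.41607498²·(1 − 0.20179181)·29600/2365 = 1.7294975.
Sum = 20.152931.
SE = √(20.152931) = 4.4892.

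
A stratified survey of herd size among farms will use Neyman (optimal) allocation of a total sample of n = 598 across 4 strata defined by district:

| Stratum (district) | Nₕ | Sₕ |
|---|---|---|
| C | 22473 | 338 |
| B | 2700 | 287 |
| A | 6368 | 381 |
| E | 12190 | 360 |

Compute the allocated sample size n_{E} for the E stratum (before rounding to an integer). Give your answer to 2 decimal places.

Neyman allocation: nₕ = n·NₕSₕ / Σⱼ NⱼSⱼ.
Σ NⱼSⱼ = 22473·338 + 2700·287 + 6368·381 + 12190·360 = 1.5185382 × 10^7.
n_{E} = 598·12190·360 / (1.5185382 × 10^7) = 172.82.

172.82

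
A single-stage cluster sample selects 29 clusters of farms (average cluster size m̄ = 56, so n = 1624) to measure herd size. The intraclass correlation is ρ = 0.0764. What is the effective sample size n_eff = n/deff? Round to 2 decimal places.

deff = 1 + (56 − 1)·0.0764 = 1 + 4.202 = 5.202.
n_eff = 1624 / 5.202 = 312.19.

312.19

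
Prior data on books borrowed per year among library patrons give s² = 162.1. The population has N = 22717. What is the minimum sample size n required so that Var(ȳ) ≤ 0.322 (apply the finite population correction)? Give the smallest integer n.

493

Without fpc, n₀ = s²/D = 162.1/0.322 = 503.4161.
With fpc, (1 − n/N)·s²/n ≤ D requires n ≥ n₀/(1 + n₀/N) = 503.4161/(1 + 503.4161/22717) = 492.5021.
Rounding up, n = 493.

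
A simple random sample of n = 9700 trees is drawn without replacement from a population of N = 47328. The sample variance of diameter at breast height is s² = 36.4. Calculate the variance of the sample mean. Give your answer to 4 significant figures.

Under SRS without replacement, Var(ȳ) = (1 − f)·s²/n with f = n/N = 9700/47328 = 0.20495267.
Var(ȳ) = (1 − 0.20495267)·36.4/9700 = 0.79504733·0.0037525773 = 0.0029834766.

0.002983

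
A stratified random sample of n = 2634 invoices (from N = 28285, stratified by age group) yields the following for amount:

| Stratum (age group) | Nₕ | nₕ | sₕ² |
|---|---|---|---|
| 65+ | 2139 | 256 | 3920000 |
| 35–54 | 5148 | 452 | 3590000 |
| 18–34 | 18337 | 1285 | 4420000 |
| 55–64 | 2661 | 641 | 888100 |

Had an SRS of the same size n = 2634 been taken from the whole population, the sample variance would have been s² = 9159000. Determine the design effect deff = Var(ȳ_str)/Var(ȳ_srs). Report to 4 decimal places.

Var(ȳ_str) = Σ Wₕ²(1−fₕ)sₕ²/nₕ with Wₕ = Nₕ/28285:
  65+: (2139/28285)²·(1−256/2139)·3920000/256 = 77.089431
  35–54: (5148/28285)²·(1−452/5148)·3590000/452 = 239.99947
  18–34: (18337/28285)²·(1−1285/18337)·4420000/1285 = 1344.3439
  55–64: (2661/28285)²·(1−641/2661)·888100/641 = 9.3086718
  → Var(ȳ_str) = 1670.7415.
Var(ȳ_srs) = (1 − 2634/28285)·9159000/2634 = 3153.4097.
deff = 1670.7415 / 3153.4097 = 0.5298.

0.5298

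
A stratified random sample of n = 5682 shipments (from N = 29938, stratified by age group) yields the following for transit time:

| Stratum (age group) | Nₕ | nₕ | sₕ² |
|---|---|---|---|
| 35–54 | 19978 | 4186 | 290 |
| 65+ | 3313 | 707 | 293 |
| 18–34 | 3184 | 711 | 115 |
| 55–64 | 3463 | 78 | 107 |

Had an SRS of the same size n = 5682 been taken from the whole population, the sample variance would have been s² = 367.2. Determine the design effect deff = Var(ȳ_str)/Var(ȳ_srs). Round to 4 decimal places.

Var(ȳ_str) = Σ Wₕ²(1−fₕ)sₕ²/nₕ with Wₕ = Nₕ/29938:
  35–54: (19978/29938)²·(1−4186/19978)·290/4186 = 0.0243861
  65+: (3313/29938)²·(1−707/3313)·293/707 = 0.0039920731
  18–34: (3184/29938)²·(1−711/3184)·115/711 = 0.0014209534
  55–64: (3463/29938)²·(1−78/3463)·107/78 = 0.017941336
  → Var(ȳ_str) = 0.047740463.
Var(ȳ_srs) = (1 − 5682/29938)·367.2/5682 = 0.052359784.
deff = 0.047740463 / 0.052359784 = 0.9118.

0.9118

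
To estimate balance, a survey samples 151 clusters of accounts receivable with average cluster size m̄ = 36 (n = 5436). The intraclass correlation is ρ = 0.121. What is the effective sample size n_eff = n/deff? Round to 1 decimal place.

deff = 1 + (36 − 1)·0.121 = 1 + 4.235 = 5.235.
n_eff = 5436 / 5.235 = 1038.4.

1038.4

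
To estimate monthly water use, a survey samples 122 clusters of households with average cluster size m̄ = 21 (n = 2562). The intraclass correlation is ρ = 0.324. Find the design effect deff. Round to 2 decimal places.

deff = 1 + (21 − 1)·0.324 = 1 + 6.48 = 7.48.

7.48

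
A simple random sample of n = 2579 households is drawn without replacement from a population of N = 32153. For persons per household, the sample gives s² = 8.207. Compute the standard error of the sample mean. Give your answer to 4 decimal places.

0.0541

Under SRS without replacement, Var(ȳ) = (1 − f)·s²/n with f = n/N = 2579/32153 = 0.08021024.
Var(ȳ) = (1 − 0.08021024)·8.207/2579 = 0.91978976·0.0031822412 = 0.0029269928.
SE(ȳ) = √(0.0029269928) = 0.0541.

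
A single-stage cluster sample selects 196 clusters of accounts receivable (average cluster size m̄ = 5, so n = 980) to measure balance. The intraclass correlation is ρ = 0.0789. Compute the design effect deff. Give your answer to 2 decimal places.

deff = 1 + (5 − 1)·0.0789 = 1 + 0.3156 = 1.3156.

1.32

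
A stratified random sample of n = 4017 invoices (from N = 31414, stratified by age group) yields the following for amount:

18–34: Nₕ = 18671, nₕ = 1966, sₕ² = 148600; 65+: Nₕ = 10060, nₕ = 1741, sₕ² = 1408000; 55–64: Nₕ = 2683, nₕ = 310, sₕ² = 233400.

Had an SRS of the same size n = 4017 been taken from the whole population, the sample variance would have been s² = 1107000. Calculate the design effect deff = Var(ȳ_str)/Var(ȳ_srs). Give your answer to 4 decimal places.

Var(ȳ_str) = Σ Wₕ²(1−fₕ)sₕ²/nₕ with Wₕ = Nₕ/31414:
  18–34: (18671/31414)²·(1−1966/18671)·148600/1966 = 23.88927
  65+: (10060/31414)²·(1−1741/10060)·1408000/1741 = 68.584584
  55–64: (2683/31414)²·(1−310/2683)·233400/310 = 4.8574808
  → Var(ȳ_str) = 97.331335.
Var(ȳ_srs) = (1 − 4017/31414)·1107000/4017 = 240.33972.
deff = 97.331335 / 240.33972 = 0.4050.

0.4050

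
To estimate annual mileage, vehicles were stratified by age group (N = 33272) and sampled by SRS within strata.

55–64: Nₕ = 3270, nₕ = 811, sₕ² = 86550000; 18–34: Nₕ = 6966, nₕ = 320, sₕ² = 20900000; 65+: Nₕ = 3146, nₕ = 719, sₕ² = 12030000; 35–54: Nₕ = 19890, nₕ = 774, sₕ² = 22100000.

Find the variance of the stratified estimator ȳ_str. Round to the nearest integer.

Var(ȳ_str) = Σₕ Wₕ²(1 − fₕ)sₕ²/nₕ with Wₕ = Nₕ/N, N = 33272.
55–64: Wₕ = 0.09828084; term = 0.09828084²·(1 − 0.24801223)·86550000/811 = 775.16594.
18–34: Wₕ = 0.20936523; term = 0.20936523²·(1 − 0.04593741)·20900000/320 = 2731.3811.
65+: Wₕ = 0.09455398; term = 0.09455398²·(1 − 0.22854418)·12030000/719 = 115.40043.
35–54: Wₕ = 0.59779995; term = 0.59779995²·(1 − 0.03891403)·22100000/774 = 9806.7545.
Sum = 13428.702.

13429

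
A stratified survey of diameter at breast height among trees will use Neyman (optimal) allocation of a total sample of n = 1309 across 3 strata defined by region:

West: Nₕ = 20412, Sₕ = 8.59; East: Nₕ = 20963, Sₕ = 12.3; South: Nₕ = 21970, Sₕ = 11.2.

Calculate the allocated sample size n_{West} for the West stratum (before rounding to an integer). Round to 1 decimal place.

Neyman allocation: nₕ = n·NₕSₕ / Σⱼ NⱼSⱼ.
Σ NⱼSⱼ = 20412·8.59 + 20963·12.3 + 21970·11.2 = 679247.98.
n_{West} = 1309·20412·8.59 / 679247.98 = 337.9.

337.9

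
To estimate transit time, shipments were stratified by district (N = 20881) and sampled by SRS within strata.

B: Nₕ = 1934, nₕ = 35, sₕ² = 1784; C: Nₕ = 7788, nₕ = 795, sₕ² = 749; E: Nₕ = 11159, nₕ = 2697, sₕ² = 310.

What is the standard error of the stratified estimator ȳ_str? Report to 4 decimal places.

0.7563

Var(ȳ_str) = Σₕ Wₕ²(1 − fₕ)sₕ²/nₕ with Wₕ = Nₕ/N, N = 20881.
B: Wₕ = 0.09262009; term = 0.09262009²·(1 − 0.01809721)·1784/35 = 0.42934425.
C: Wₕ = 0.37297064; term = 0.37297064²·(1 − 0.10208012)·749/795 = 0.11767971.
E: Wₕ = 0.53440927; term = 0.53440927²·(1 − 0.24168832)·310/2697 = 0.024892955.
Sum = 0.57191692.
SE = √(0.57191692) = 0.7563.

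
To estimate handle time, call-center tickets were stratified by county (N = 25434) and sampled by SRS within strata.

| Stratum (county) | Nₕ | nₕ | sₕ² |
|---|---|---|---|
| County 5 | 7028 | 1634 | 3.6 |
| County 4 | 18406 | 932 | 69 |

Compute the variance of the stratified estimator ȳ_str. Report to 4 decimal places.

0.0369

Var(ȳ_str) = Σₕ Wₕ²(1 − fₕ)sₕ²/nₕ with Wₕ = Nₕ/N, N = 25434.
County 5: Wₕ = 0.27632303; term = 0.27632303²·(1 − 0.23249858)·3.6/1634 = 1.2911117 × 10^-4.
County 4: Wₕ = 0.72367697; term = 0.72367697²·(1 − 0.05063566)·69/932 = 0.036809133.
Sum = 0.036938244.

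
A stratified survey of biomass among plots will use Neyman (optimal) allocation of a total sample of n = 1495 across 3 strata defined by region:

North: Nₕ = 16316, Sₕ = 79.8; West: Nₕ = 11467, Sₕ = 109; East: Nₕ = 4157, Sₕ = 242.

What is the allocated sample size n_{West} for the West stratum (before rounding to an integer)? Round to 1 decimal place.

525.2

Neyman allocation: nₕ = n·NₕSₕ / Σⱼ NⱼSⱼ.
Σ NⱼSⱼ = 16316·79.8 + 11467·109 + 4157·242 = 3.5579138 × 10^6.
n_{West} = 1495·11467·109 / (3.5579138 × 10^6) = 525.2.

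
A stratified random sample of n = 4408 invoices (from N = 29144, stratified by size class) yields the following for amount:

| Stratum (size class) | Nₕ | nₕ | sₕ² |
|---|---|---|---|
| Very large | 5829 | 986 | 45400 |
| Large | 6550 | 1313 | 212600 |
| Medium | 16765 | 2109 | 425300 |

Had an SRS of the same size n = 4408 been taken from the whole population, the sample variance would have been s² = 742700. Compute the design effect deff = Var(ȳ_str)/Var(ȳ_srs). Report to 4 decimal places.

0.4644

Var(ȳ_str) = Σ Wₕ²(1−fₕ)sₕ²/nₕ with Wₕ = Nₕ/29144:
  Very large: (5829/29144)²·(1−986/5829)·45400/986 = 1.5303443
  Large: (6550/29144)²·(1−1313/6550)·212600/1313 = 6.539192
  Medium: (16765/29144)²·(1−2109/16765)·425300/2109 = 58.336383
  → Var(ȳ_str) = 66.405919.
Var(ȳ_srs) = (1 − 4408/29144)·742700/4408 = 143.00531.
deff = 66.405919 / 143.00531 = 0.4644.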